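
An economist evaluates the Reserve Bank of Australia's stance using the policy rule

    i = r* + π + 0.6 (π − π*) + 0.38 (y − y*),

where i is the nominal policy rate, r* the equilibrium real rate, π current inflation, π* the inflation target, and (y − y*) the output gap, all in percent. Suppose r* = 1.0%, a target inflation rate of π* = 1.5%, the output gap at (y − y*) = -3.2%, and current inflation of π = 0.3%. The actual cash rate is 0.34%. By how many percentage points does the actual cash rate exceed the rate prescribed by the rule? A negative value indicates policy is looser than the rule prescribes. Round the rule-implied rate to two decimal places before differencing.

0.98 pp

i = 1.0 + 0.3 + 0.6 × (0.3 − 1.5) + 0.38 × (-3.2)
   = 1.0 + 0.3 − 0.72 − 1.216 = -0.64
Deviation = 0.34 − (-0.64) = 0.98 pp.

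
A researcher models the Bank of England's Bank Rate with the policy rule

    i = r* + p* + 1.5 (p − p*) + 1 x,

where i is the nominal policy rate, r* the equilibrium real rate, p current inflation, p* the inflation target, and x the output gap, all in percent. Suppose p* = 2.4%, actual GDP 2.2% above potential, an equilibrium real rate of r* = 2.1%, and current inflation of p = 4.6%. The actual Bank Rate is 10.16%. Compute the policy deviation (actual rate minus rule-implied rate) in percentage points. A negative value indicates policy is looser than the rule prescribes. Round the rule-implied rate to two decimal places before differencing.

Output 2.2% above potential → x = 2.2.
i = 2.1 + 2.4 + 1.5 × (4.6 − 2.4) + 1 × 2.2
   = 2.1 + 2.4 + 3.3 + 2.2 = 10.00
Deviation = 10.16 − 10.00 = 0.16 pp.

0.16 pp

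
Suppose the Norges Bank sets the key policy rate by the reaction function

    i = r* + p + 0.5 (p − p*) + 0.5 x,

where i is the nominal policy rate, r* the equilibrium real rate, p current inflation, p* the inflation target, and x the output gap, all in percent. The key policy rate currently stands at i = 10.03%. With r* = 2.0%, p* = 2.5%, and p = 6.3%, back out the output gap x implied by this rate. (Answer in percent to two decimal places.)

0.5 x = 10.03 − 2.0 − 6.3 − 0.5 × (6.3 − 2.5) = -0.17
x = -0.17 / 0.5 = -0.34

-0.34%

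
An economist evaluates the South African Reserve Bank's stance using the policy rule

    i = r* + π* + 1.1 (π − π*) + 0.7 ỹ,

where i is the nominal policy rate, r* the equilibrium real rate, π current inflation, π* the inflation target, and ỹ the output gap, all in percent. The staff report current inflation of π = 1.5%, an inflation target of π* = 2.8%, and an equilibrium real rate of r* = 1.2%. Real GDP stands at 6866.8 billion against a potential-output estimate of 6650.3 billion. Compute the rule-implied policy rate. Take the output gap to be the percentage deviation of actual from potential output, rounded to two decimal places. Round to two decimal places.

4.85%

Output gap = 100 × (6866.8 − 6650.3) / 6650.3 = 3.26%.
i = 1.20 + 2.80 + 1.1 × (1.50 − 2.80) + 0.7 × 3.26
   = 1.20 + 2.8 − 1.43 + 2.282 = 4.85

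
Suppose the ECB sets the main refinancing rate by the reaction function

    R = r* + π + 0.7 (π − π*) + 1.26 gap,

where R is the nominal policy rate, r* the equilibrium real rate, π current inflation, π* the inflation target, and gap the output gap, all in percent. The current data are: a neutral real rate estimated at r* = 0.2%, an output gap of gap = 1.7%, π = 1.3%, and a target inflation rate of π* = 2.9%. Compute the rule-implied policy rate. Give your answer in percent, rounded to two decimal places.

R = 0.2 + 1.3 + 0.7 × (1.3 − 2.9) + 1.26 × 1.7
   = 0.2 + 1.3 − 1.12 + 2.142 = 2.52

2.52%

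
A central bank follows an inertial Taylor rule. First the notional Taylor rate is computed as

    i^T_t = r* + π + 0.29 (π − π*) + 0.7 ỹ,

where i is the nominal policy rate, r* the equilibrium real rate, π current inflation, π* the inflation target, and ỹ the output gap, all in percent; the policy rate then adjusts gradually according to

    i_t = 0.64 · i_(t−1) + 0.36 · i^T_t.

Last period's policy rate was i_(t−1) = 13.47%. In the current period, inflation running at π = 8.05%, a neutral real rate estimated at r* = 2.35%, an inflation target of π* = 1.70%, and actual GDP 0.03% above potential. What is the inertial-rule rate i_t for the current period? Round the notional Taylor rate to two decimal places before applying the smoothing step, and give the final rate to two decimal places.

Output 0.03% above potential → ỹ = 0.03.
i^T_t = 2.35 + 8.05 + 0.29 × (8.05 − 1.70) + 0.7 × 0.03
   = 2.35 + 8.05 + 1.8415 + 0.021 = 12.26
i_t = 0.64 × 13.47 + 0.36 × 12.26 = 8.6208 + 4.4136 = 13.03

13.03%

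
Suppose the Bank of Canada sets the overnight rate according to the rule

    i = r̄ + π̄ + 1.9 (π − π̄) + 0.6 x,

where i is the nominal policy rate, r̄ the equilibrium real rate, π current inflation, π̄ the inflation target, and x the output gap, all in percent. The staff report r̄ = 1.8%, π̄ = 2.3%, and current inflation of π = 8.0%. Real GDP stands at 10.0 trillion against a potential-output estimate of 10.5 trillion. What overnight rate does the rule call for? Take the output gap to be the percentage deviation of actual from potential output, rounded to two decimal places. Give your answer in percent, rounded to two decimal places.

Output gap = 100 × (10.0 − 10.5) / 10.5 = -4.76%.
i = 1.80 + 2.30 + 1.9 × (8.00 − 2.30) + 0.6 × (-4.76)
   = 1.80 + 2.3 + 10.83 − 2.856 = 12.07

12.07%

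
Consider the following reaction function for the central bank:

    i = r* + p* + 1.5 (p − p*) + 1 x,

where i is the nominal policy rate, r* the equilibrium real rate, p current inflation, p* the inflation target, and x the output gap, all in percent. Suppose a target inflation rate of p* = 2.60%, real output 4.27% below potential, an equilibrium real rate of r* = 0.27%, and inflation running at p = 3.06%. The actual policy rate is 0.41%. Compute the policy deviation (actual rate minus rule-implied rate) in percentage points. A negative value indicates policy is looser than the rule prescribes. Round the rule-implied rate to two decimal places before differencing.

1.12 pp

Output 4.27% below potential → x = -4.27.
i = 0.27 + 2.60 + 1.5 × (3.06 − 2.60) + 1 × (-4.27)
   = 0.27 + 2.6 + 0.69 − 4.27 = -0.71
Deviation = 0.41 − (-0.71) = 1.12 pp.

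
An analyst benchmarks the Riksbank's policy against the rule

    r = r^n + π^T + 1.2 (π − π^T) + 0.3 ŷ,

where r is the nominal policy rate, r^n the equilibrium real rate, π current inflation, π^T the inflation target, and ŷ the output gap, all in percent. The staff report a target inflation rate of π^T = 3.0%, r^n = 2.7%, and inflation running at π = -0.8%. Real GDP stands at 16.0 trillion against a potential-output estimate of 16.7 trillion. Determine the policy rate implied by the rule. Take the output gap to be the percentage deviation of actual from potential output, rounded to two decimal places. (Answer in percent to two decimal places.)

Output gap = 100 × (16.0 − 16.7) / 16.7 = -4.19%.
r = 2.70 + 3.00 + 1.2 × (-0.80 − 3.00) + 0.3 × (-4.19)
   = 2.70 + 3 − 4.56 − 1.257 = -0.12

-0.12%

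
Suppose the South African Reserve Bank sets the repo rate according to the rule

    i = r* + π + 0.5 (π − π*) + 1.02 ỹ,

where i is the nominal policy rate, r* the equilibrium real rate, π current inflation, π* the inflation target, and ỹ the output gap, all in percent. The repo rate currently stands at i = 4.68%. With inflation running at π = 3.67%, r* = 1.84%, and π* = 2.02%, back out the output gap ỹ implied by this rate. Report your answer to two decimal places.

-1.62%

1.02 ỹ = 4.68 − 1.84 − 3.67 − 0.5 × (3.67 − 2.02) = -1.655
ỹ = -1.655 / 1.02 = -1.62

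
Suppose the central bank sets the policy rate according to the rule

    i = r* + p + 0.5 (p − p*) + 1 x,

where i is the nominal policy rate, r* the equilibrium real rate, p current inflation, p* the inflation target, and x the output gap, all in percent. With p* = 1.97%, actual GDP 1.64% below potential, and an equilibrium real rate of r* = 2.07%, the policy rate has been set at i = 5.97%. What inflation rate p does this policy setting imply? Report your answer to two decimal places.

Output 1.64% below potential → x = -1.64.
Collecting p: i = r* + (1 + 0.5) p − 0.5 p* + 1 x
1.5 p = 5.97 − 2.07 + 0.5 × 1.97 − 1 × (-1.64) = 6.525
p = 6.525 / 1.5 = 4.35

4.35%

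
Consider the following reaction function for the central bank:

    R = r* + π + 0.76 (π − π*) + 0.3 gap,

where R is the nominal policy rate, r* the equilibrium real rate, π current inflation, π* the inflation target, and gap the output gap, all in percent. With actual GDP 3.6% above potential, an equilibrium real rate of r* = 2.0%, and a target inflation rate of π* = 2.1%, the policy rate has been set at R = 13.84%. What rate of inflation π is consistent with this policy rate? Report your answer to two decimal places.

Output 3.6% above potential → gap = 3.6.
Collecting π: R = r* + (1 + 0.76) π − 0.76 π* + 0.3 gap
1.76 π = 13.84 − 2.0 + 0.76 × 2.1 − 0.3 × 3.6 = 12.356
π = 12.356 / 1.76 = 7.02

7.02%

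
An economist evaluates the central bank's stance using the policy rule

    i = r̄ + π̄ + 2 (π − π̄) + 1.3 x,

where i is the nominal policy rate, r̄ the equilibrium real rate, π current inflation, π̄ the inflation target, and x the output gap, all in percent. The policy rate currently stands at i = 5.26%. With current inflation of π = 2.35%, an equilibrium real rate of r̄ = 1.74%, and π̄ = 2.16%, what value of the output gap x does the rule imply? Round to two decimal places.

1.3 x = 5.26 − 1.74 − 2.16 − 2 × (2.35 − 2.16) = 0.98
x = 0.98 / 1.3 = 0.75

0.75%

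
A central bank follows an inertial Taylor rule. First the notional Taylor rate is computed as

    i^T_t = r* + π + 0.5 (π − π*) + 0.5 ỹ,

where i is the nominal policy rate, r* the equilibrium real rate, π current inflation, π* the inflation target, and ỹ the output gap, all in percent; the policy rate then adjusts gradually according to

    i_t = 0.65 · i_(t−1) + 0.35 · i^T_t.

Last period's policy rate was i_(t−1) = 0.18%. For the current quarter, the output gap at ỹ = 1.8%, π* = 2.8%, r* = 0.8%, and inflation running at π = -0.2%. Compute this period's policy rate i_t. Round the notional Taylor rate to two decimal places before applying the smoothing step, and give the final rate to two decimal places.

i^T_t = 0.8 + (-0.2) + 0.5 × (-0.2 − 2.8) + 0.5 × 1.8
   = 0.8 − 0.2 − 1.5 + 0.9 = 0.00
i_t = 0.65 × 0.18 + 0.35 × 0.00 = 0.117 + 0 = 0.12

0.12%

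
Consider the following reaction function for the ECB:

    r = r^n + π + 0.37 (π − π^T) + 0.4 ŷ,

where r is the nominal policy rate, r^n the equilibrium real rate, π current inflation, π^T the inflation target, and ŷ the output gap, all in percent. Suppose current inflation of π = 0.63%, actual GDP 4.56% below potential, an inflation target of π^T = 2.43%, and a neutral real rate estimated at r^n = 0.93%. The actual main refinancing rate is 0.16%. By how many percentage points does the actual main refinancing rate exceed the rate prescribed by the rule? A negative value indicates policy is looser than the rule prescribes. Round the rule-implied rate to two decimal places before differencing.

Output 4.56% below potential → ŷ = -4.56.
r = 0.93 + 0.63 + 0.37 × (0.63 − 2.43) + 0.4 × (-4.56)
   = 0.93 + 0.63 − 0.666 − 1.824 = -0.93
Deviation = 0.16 − (-0.93) = 1.09 pp.

1.09 pp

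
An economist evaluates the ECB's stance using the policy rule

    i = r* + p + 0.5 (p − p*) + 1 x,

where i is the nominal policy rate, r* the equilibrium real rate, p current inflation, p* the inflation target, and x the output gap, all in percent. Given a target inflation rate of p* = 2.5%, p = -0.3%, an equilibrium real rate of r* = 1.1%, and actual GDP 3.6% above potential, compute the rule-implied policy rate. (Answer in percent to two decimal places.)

Output 3.6% above potential → x = 3.6.
i = 1.1 + (-0.3) + 0.5 × (-0.3 − 2.5) + 1 × 3.6
   = 1.1 − 0.3 − 1.4 + 3.6 = 3.00

3.00%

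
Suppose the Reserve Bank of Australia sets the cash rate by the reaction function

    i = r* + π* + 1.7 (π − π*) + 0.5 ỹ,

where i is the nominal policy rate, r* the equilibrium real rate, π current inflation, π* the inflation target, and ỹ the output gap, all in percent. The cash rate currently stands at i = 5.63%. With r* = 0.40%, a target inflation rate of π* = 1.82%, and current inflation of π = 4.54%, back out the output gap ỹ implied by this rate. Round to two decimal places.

-2.43%

0.5 ỹ = 5.63 − 0.40 − 1.82 − 1.7 × (4.54 − 1.82) = -1.214
ỹ = -1.214 / 0.5 = -2.43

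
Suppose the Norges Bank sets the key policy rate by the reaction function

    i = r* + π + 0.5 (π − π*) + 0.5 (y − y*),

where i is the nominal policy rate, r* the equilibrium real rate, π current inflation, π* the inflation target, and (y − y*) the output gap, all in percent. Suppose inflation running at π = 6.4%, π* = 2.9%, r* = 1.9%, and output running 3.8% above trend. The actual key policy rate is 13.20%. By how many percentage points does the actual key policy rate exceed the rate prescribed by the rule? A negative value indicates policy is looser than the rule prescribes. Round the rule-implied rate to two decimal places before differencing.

1.25 pp

Output 3.8% above potential → (y − y*) = 3.8.
i = 1.9 + 6.4 + 0.5 × (6.4 − 2.9) + 0.5 × 3.8
   = 1.9 + 6.4 + 1.75 + 1.9 = 11.95
Deviation = 13.20 − 11.95 = 1.25 pp.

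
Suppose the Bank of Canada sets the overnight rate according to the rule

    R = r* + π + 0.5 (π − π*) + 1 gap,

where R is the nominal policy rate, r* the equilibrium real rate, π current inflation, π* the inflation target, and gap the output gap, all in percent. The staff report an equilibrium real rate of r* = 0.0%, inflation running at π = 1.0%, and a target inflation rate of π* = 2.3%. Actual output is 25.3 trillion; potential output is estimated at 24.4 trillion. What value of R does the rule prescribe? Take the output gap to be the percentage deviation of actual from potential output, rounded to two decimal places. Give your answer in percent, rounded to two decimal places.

4.04%

Output gap = 100 × (25.3 − 24.4) / 24.4 = 3.69%.
R = 0.00 + 1.00 + 0.5 × (1.00 − 2.30) + 1 × 3.69
   = 0.00 + 1 − 0.65 + 3.69 = 4.04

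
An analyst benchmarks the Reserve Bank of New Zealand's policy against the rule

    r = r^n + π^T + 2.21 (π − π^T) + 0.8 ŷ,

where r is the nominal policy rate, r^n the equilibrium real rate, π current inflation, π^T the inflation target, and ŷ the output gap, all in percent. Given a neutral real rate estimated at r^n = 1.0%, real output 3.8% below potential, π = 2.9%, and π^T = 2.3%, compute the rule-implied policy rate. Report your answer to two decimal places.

Output 3.8% below potential → ŷ = -3.8.
r = 1.0 + 2.3 + 2.21 × (2.9 − 2.3) + 0.8 × (-3.8)
   = 1.0 + 2.3 + 1.326 − 3.04 = 1.59

1.59%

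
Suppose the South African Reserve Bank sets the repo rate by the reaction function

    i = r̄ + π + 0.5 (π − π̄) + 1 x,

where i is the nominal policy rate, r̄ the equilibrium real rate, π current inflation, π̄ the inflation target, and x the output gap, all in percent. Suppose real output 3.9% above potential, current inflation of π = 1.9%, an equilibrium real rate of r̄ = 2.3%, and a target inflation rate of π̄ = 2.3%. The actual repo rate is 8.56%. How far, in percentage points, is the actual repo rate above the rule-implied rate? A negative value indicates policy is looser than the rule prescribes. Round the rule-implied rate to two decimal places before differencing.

0.66 pp

Output 3.9% above potential → x = 3.9.
i = 2.3 + 1.9 + 0.5 × (1.9 − 2.3) + 1 × 3.9
   = 2.3 + 1.9 − 0.2 + 3.9 = 7.90
Deviation = 8.56 − 7.90 = 0.66 pp.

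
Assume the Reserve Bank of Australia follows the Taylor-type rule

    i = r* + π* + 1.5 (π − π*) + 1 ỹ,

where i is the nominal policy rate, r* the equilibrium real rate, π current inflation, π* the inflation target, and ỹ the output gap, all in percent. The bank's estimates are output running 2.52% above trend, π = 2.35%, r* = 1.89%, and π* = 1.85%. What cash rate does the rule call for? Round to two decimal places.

7.01%

Output 2.52% above potential → ỹ = 2.52.
i = 1.89 + 1.85 + 1.5 × (2.35 − 1.85) + 1 × 2.52
   = 1.89 + 1.85 + 0.75 + 2.52 = 7.01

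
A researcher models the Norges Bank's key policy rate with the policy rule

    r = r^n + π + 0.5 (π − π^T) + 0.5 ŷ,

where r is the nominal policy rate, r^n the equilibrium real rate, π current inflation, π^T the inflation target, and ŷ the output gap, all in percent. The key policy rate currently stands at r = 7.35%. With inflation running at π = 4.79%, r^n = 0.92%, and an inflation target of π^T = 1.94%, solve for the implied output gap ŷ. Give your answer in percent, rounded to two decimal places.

0.5 ŷ = 7.35 − 0.92 − 4.79 − 0.5 × (4.79 − 1.94) = 0.215
ŷ = 0.215 / 0.5 = 0.43

0.43%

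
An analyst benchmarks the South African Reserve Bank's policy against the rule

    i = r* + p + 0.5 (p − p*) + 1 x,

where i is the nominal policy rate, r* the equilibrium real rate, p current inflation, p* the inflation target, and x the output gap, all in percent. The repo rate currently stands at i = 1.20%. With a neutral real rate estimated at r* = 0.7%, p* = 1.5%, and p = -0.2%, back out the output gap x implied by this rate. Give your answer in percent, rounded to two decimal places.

1.55%

1 x = 1.20 − 0.7 − (-0.2) − 0.5 × ((-0.2) − 1.5) = 1.55
x = 1.55 / 1 = 1.55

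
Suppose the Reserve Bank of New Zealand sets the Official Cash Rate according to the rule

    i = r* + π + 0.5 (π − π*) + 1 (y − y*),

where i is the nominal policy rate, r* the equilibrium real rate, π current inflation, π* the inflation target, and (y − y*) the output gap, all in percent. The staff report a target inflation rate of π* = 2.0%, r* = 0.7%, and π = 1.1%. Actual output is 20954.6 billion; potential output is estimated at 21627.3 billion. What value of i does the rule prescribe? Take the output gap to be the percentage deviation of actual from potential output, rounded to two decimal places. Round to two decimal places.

Output gap = 100 × (20954.6 − 21627.3) / 21627.3 = -3.11%.
i = 0.70 + 1.10 + 0.5 × (1.10 − 2.00) + 1 × (-3.11)
   = 0.70 + 1.1 − 0.45 − 3.11 = -1.76

-1.76%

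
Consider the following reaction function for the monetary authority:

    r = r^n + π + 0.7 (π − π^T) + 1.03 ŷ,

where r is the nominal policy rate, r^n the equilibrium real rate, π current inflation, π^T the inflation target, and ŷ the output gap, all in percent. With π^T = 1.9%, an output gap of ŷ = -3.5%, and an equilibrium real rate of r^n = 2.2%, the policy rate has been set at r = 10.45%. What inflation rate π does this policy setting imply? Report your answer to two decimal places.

7.76%

Collecting π: r = r^n + (1 + 0.7) π − 0.7 π^T + 1.03 ŷ
1.7 π = 10.45 − 2.2 + 0.7 × 1.9 − 1.03 × (-3.5) = 13.185
π = 13.185 / 1.7 = 7.76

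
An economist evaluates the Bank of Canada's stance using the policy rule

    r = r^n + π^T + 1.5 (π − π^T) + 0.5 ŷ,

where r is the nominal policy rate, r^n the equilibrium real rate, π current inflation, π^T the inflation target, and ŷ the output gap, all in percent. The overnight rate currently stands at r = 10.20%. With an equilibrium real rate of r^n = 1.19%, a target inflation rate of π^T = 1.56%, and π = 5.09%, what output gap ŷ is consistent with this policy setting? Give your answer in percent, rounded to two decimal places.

0.5 ŷ = 10.20 − 1.19 − 1.56 − 1.5 × (5.09 − 1.56) = 2.155
ŷ = 2.155 / 0.5 = 4.31

4.31%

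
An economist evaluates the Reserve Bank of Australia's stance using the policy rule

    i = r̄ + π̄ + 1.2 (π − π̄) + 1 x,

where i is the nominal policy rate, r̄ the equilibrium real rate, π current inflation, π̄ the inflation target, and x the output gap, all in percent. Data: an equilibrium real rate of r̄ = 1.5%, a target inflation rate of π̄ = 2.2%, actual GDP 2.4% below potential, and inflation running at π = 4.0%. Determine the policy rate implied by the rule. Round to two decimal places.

Output 2.4% below potential → x = -2.4.
i = 1.5 + 2.2 + 1.2 × (4.0 − 2.2) + 1 × (-2.4)
   = 1.5 + 2.2 + 2.16 − 2.4 = 3.46

3.46%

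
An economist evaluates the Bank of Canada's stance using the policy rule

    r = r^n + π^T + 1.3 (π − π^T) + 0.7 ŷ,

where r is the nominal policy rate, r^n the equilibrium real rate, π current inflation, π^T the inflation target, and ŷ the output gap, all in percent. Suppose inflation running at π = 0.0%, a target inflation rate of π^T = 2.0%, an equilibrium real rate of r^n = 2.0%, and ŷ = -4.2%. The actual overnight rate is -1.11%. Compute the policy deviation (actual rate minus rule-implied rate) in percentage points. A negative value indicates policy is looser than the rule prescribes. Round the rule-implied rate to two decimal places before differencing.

0.43 pp

r = 2.0 + 2.0 + 1.3 × (0.0 − 2.0) + 0.7 × (-4.2)
   = 2.0 + 2 − 2.6 − 2.94 = -1.54
Deviation = -1.11 − (-1.54) = 0.43 pp.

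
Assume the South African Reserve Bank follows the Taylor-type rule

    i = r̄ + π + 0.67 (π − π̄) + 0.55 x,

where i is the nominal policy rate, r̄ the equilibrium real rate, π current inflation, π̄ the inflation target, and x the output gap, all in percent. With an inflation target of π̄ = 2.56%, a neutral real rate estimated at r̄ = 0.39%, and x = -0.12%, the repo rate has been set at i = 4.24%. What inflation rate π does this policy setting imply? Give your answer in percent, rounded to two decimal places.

Collecting π: i = r̄ + (1 + 0.67) π − 0.67 π̄ + 0.55 x
1.67 π = 4.24 − 0.39 + 0.67 × 2.56 − 0.55 × (-0.12) = 5.6312
π = 5.6312 / 1.67 = 3.37

3.37%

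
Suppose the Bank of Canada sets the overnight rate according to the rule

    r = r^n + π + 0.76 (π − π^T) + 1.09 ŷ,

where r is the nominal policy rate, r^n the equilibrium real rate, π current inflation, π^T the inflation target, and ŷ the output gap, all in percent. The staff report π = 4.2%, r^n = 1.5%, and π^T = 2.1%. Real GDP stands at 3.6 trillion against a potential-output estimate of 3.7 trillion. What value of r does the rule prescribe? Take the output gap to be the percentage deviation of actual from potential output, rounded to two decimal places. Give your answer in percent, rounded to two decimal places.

Output gap = 100 × (3.6 − 3.7) / 3.7 = -2.70%.
r = 1.50 + 4.20 + 0.76 × (4.20 − 2.10) + 1.09 × (-2.70)
   = 1.50 + 4.2 + 1.596 − 2.943 = 4.35

4.35%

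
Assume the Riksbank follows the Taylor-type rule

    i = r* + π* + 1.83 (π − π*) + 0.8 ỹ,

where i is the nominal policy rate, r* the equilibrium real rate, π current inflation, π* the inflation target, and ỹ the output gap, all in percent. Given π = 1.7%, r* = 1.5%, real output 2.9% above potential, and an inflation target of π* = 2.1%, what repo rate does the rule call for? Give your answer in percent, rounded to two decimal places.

Output 2.9% above potential → ỹ = 2.9.
i = 1.5 + 2.1 + 1.83 × (1.7 − 2.1) + 0.8 × 2.9
   = 1.5 + 2.1 − 0.732 + 2.32 = 5.19

5.19%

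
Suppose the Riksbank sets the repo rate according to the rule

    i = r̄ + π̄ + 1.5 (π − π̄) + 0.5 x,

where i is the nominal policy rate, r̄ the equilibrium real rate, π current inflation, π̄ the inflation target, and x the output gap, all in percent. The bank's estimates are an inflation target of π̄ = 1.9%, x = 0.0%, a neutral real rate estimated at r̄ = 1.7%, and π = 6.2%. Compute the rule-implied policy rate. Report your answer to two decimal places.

10.05%

i = 1.7 + 1.9 + 1.5 × (6.2 − 1.9) + 0.5 × 0.0
   = 1.7 + 1.9 + 6.45 + 0 = 10.05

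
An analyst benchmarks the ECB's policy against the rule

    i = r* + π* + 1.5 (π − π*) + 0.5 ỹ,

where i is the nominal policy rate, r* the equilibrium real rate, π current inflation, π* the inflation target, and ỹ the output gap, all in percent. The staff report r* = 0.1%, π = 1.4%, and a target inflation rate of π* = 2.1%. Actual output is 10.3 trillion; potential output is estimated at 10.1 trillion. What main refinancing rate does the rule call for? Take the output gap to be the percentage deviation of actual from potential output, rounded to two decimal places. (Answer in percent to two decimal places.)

Output gap = 100 × (10.3 − 10.1) / 10.1 = 1.98%.
i = 0.10 + 2.10 + 1.5 × (1.40 − 2.10) + 0.5 × 1.98
   = 0.10 + 2.1 − 1.05 + 0.99 = 2.14

2.14%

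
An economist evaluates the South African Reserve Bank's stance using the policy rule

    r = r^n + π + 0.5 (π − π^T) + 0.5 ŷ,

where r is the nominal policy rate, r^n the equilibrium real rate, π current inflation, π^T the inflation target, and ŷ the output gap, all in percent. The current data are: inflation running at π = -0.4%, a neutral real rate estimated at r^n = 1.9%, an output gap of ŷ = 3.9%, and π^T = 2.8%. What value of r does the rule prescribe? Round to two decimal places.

1.85%

r = 1.9 + (-0.4) + 0.5 × (-0.4 − 2.8) + 0.5 × 3.9
   = 1.9 − 0.4 − 1.6 + 1.95 = 1.85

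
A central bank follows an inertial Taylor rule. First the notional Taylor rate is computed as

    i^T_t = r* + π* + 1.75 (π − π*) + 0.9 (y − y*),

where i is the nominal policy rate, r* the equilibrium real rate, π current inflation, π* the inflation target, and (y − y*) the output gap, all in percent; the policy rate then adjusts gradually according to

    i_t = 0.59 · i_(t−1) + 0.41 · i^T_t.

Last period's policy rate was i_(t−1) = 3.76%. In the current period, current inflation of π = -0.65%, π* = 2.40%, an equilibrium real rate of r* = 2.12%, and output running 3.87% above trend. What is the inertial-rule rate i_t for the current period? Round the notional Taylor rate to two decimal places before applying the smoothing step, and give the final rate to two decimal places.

Output 3.87% above potential → (y − y*) = 3.87.
i^T_t = 2.12 + 2.40 + 1.75 × (-0.65 − 2.40) + 0.9 × 3.87
   = 2.12 + 2.4 − 5.3375 + 3.483 = 2.67
i_t = 0.59 × 3.76 + 0.41 × 2.67 = 2.2184 + 1.0947 = 3.31

3.31%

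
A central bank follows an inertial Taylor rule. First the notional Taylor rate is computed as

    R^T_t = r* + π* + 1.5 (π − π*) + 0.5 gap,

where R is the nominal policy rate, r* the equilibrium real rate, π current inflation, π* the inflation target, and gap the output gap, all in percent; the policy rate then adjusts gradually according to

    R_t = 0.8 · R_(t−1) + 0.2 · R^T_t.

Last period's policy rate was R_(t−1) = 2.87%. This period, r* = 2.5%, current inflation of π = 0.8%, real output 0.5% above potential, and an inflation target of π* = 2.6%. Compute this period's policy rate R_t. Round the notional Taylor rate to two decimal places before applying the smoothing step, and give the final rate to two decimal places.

2.83%

Output 0.5% above potential → gap = 0.5.
R^T_t = 2.5 + 2.6 + 1.5 × (0.8 − 2.6) + 0.5 × 0.5
   = 2.5 + 2.6 − 2.7 + 0.25 = 2.65
R_t = 0.8 × 2.87 + 0.2 × 2.65 = 2.296 + 0.53 = 2.83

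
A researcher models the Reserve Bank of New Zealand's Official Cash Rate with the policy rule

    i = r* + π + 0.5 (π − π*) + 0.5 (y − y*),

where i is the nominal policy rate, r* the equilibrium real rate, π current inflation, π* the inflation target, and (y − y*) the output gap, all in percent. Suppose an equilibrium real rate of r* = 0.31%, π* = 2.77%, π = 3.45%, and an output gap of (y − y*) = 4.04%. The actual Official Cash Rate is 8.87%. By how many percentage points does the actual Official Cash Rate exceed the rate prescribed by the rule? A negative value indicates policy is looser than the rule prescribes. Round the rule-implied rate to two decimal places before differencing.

i = 0.31 + 3.45 + 0.5 × (3.45 − 2.77) + 0.5 × 4.04
   = 0.31 + 3.45 + 0.34 + 2.02 = 6.12
Deviation = 8.87 − 6.12 = 2.75 pp.

2.75 pp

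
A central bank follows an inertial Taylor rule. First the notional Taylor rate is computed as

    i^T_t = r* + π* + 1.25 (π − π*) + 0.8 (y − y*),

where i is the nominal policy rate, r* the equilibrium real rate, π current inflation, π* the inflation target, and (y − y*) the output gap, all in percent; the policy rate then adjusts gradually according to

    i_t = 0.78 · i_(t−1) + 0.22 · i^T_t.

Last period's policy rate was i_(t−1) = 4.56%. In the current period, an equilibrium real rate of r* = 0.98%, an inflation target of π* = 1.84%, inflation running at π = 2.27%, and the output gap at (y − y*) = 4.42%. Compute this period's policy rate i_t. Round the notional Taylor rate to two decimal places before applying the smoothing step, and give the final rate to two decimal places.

i^T_t = 0.98 + 1.84 + 1.25 × (2.27 − 1.84) + 0.8 × 4.42
   = 0.98 + 1.84 + 0.5375 + 3.536 = 6.89
i_t = 0.78 × 4.56 + 0.22 × 6.89 = 3.5568 + 1.5158 = 5.07

5.07%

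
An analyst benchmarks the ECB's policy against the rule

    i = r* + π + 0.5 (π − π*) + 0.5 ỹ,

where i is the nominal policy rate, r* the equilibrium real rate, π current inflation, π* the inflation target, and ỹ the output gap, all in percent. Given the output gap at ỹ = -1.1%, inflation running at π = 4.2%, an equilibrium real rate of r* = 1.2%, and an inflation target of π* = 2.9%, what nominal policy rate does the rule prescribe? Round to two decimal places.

5.50%

i = 1.2 + 4.2 + 0.5 × (4.2 − 2.9) + 0.5 × (-1.1)
   = 1.2 + 4.2 + 0.65 − 0.55 = 5.50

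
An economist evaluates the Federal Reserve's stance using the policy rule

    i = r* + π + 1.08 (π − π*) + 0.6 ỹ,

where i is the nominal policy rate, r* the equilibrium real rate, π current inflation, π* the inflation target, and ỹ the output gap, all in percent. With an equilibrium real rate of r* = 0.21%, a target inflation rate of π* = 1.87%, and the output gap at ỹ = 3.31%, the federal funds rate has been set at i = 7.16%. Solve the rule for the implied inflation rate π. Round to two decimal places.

Collecting π: i = r* + (1 + 1.08) π − 1.08 π* + 0.6 ỹ
2.08 π = 7.16 − 0.21 + 1.08 × 1.87 − 0.6 × 3.31 = 6.9836
π = 6.9836 / 2.08 = 3.36

3.36%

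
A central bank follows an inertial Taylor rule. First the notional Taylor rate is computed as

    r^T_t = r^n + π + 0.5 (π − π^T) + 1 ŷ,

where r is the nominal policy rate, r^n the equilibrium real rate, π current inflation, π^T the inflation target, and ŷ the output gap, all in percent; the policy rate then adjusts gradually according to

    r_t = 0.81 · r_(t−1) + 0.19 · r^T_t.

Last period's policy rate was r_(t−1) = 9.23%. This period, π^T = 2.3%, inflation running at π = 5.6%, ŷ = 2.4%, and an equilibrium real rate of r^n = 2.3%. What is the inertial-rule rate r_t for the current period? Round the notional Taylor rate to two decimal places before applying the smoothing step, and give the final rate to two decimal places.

9.75%

r^T_t = 2.3 + 5.6 + 0.5 × (5.6 − 2.3) + 1 × 2.4
   = 2.3 + 5.6 + 1.65 + 2.4 = 11.95
r_t = 0.81 × 9.23 + 0.19 × 11.95 = 7.4763 + 2.2705 = 9.75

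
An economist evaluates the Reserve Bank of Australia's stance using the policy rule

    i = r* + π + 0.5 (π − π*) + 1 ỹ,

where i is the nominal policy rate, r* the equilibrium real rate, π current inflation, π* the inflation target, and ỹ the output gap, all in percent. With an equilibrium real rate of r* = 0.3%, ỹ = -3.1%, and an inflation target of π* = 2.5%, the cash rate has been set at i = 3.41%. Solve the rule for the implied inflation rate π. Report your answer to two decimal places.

4.97%

Collecting π: i = r* + (1 + 0.5) π − 0.5 π* + 1 ỹ
1.5 π = 3.41 − 0.3 + 0.5 × 2.5 − 1 × (-3.1) = 7.46
π = 7.46 / 1.5 = 4.97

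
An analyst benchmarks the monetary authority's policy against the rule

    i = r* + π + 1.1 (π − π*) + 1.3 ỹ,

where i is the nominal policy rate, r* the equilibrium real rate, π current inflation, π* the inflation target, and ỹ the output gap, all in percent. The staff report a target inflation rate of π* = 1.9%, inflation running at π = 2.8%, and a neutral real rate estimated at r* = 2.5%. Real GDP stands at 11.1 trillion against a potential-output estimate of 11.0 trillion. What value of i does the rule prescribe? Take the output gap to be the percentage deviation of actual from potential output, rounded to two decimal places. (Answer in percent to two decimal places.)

7.47%

Output gap = 100 × (11.1 − 11.0) / 11.0 = 0.91%.
i = 2.50 + 2.80 + 1.1 × (2.80 − 1.90) + 1.3 × 0.91
   = 2.50 + 2.8 + 0.99 + 1.183 = 7.47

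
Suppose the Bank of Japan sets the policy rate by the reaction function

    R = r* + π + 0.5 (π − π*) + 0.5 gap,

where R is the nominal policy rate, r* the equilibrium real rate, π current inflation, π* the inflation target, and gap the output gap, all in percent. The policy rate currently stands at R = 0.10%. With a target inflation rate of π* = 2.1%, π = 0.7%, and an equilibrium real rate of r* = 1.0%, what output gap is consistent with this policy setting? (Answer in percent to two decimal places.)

-1.80%

0.5 gap = 0.10 − 1.0 − 0.7 − 0.5 × (0.7 − 2.1) = -0.9
gap = -0.9 / 0.5 = -1.80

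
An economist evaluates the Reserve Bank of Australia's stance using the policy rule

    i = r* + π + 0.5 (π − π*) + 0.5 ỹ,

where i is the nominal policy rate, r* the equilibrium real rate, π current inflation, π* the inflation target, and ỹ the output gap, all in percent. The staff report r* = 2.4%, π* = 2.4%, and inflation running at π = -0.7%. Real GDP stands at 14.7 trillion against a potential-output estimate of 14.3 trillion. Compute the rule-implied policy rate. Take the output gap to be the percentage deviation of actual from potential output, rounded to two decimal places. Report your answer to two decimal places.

1.55%

Output gap = 100 × (14.7 − 14.3) / 14.3 = 2.80%.
i = 2.40 + (-0.70) + 0.5 × (-0.70 − 2.40) + 0.5 × 2.80
   = 2.40 − 0.7 − 1.55 + 1.4 = 1.55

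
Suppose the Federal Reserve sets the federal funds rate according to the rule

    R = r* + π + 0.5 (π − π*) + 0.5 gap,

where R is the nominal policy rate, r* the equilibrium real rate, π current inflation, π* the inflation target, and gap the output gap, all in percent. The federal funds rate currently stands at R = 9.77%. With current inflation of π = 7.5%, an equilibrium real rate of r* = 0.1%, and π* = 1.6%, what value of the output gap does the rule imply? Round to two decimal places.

0.5 gap = 9.77 − 0.1 − 7.5 − 0.5 × (7.5 − 1.6) = -0.78
gap = -0.78 / 0.5 = -1.56

-1.56%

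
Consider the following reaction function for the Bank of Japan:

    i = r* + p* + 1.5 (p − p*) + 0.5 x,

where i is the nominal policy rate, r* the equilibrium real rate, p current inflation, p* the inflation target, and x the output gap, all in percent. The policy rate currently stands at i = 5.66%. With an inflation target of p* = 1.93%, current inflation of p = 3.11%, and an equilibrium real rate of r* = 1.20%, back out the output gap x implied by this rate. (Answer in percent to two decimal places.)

0.5 x = 5.66 − 1.20 − 1.93 − 1.5 × (3.11 − 1.93) = 0.76
x = 0.76 / 0.5 = 1.52

1.52%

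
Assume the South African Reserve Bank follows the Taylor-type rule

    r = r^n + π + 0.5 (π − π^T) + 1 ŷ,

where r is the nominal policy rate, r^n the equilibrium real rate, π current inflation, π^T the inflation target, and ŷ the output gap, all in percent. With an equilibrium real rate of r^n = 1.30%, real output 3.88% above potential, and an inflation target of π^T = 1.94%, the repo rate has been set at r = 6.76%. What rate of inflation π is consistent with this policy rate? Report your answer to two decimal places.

1.70%

Output 3.88% above potential → ŷ = 3.88.
Collecting π: r = r^n + (1 + 0.5) π − 0.5 π^T + 1 ŷ
1.5 π = 6.76 − 1.30 + 0.5 × 1.94 − 1 × 3.88 = 2.55
π = 2.55 / 1.5 = 1.70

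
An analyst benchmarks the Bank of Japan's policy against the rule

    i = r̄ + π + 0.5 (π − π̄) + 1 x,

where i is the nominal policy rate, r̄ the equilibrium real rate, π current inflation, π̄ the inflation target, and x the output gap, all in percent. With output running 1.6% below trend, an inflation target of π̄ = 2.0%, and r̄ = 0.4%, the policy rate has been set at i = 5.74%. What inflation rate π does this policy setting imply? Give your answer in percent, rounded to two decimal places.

5.29%

Output 1.6% below potential → x = -1.6.
Collecting π: i = r̄ + (1 + 0.5) π − 0.5 π̄ + 1 x
1.5 π = 5.74 − 0.4 + 0.5 × 2.0 − 1 × (-1.6) = 7.94
π = 7.94 / 1.5 = 5.29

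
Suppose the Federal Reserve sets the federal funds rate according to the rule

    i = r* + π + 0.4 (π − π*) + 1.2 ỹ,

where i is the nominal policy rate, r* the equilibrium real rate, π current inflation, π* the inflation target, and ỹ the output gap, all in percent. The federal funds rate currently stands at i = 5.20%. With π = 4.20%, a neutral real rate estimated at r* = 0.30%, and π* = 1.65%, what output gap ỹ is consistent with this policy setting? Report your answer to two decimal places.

1.2 ỹ = 5.20 − 0.30 − 4.20 − 0.4 × (4.20 − 1.65) = -0.32
ỹ = -0.32 / 1.2 = -0.27

-0.27%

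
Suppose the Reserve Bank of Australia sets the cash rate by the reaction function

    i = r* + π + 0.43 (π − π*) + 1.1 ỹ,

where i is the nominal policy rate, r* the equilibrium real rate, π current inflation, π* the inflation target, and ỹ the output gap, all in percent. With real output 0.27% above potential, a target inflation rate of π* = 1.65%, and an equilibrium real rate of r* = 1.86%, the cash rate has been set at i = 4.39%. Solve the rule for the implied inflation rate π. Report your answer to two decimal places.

2.06%

Output 0.27% above potential → ỹ = 0.27.
Collecting π: i = r* + (1 + 0.43) π − 0.43 π* + 1.1 ỹ
1.43 π = 4.39 − 1.86 + 0.43 × 1.65 − 1.1 × 0.27 = 2.9425
π = 2.9425 / 1.43 = 2.06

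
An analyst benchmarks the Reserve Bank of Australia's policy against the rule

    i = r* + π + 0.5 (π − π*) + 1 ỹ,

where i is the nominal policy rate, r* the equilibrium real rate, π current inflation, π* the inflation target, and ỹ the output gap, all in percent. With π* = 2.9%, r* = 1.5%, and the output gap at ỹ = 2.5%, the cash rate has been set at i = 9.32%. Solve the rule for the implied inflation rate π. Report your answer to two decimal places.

4.51%

Collecting π: i = r* + (1 + 0.5) π − 0.5 π* + 1 ỹ
1.5 π = 9.32 − 1.5 + 0.5 × 2.9 − 1 × 2.5 = 6.77
π = 6.77 / 1.5 = 4.51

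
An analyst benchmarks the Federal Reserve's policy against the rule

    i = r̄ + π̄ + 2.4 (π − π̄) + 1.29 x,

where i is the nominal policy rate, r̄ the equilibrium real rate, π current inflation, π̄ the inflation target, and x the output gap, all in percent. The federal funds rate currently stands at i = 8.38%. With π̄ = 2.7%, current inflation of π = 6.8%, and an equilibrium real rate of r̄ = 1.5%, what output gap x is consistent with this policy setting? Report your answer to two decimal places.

-4.39%

1.29 x = 8.38 − 1.5 − 2.7 − 2.4 × (6.8 − 2.7) = -5.66
x = -5.66 / 1.29 = -4.39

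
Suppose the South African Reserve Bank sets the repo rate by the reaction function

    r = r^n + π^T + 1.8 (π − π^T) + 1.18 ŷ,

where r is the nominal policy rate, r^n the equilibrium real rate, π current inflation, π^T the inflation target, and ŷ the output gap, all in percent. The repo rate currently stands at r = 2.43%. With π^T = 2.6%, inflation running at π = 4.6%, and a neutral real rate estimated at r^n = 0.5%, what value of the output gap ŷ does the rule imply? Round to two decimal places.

-3.62%

1.18 ŷ = 2.43 − 0.5 − 2.6 − 1.8 × (4.6 − 2.6) = -4.27
ŷ = -4.27 / 1.18 = -3.62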